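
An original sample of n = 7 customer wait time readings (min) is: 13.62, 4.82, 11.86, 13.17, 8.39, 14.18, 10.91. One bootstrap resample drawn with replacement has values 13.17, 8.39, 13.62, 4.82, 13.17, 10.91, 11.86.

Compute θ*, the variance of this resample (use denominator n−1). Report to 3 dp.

θ* = 10.312

Mean = 10.8486; sum of squared deviations = 61.8739
s² = 61.8739 / 6 = 10.3123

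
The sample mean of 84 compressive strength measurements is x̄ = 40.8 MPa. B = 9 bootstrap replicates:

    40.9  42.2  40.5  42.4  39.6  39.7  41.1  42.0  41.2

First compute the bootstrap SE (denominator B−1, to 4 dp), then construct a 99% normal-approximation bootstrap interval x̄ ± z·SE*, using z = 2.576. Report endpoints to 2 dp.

Mean of replicates = 41.0667; sum of squared deviations = 8.3200; SE* = √(8.3200/8) = 1.0198
Margin = 2.576 × 1.0198 = 2.627
Interval: 40.8 ± 2.627

(38.17, 43.43)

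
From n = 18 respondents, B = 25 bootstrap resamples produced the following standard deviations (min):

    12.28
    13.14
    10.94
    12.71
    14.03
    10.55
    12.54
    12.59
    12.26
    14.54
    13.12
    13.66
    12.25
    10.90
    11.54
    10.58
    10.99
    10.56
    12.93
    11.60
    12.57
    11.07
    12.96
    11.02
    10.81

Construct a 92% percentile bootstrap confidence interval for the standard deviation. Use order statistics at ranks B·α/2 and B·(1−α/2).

(10.55, 14.03)

Sorted replicates: 10.55, 10.56, 10.58, 10.81, 10.90, 10.94, 10.99, 11.02, 11.07, 11.54, 11.60, 12.25, 12.26, 12.28, 12.54, 12.57, 12.59, 12.71, 12.93, 12.96, 13.12, 13.14, 13.66, 14.03, 14.54
α = 0.08; lower rank = 25 × 0.040 = 1; upper rank = 25 × 0.960 = 24.
The 1st smallest replicate is 10.55; the 24th is 14.03.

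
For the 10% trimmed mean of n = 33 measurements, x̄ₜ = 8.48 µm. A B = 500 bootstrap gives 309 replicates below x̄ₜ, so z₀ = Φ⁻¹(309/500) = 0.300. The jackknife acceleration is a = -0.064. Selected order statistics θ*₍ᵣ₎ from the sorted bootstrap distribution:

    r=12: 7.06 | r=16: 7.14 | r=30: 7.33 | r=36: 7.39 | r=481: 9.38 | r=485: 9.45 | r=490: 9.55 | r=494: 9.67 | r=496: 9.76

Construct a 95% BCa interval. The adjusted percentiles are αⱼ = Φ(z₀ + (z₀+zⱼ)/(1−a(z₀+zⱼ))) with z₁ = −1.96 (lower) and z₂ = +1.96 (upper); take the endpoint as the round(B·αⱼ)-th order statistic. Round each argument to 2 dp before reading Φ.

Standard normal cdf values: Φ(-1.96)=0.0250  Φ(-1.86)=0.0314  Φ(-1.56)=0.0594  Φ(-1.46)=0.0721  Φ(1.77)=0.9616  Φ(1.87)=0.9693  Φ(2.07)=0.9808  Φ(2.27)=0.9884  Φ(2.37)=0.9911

Lower: z₀ + z₁ = 0.300 + (-1.960) = -1.660; 1 − a(z₀+z₁) = 1 − (-0.064)(-1.660) = 0.8938; argument = 0.300 + (-1.660)/0.8938 = -1.5573 → -1.56.
α₁ = Φ(-1.56) = 0.0594; rank = round(500 × 0.0594) = 30; θ*₍30₎ = 7.33.
Upper: z₀ + z₂ = 2.260; 1 − a(z₀+z₂) = 1.1446; argument = 2.2744 → 2.27; α₂ = 0.9884; rank = 494; θ*₍494₎ = 9.67.

(7.33, 9.67)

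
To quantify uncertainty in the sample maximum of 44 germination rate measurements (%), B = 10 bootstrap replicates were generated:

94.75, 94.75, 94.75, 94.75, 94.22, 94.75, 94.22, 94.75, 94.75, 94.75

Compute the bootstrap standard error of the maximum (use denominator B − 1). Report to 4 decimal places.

SE* = 0.2235

Bootstrap SE is the standard deviation of the 10 replicate maximums.
Mean of replicates: (94.75 + 94.75 + 94.75 + 94.75 + 94.22 + 94.75 + 94.22 + 94.75 + 94.75 + 94.75) / 10 = 946.44000 / 10 = 94.64400
Sum of squared deviations: (+0.10600)² + (+0.10600)² + (+0.10600)² + (+0.10600)² + (−0.42400)² + (+0.10600)² + (−0.42400)² + (+0.10600)² + (+0.10600)² + (+0.10600)² = 0.44944
Variance = 0.44944 / 9 = 0.04994
SE* = √0.04994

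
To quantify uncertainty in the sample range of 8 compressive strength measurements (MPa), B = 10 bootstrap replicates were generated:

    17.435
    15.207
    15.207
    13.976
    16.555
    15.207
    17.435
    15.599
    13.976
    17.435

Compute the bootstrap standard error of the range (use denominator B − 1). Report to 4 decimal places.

Bootstrap SE is the standard deviation of the 10 replicate ranges.
Mean of replicates: (17.435 + 15.207 + 15.207 + 13.976 + 16.555 + 15.207 + 17.435 + 15.599 + 13.976 + 17.435) / 10 = 158.03200 / 10 = 15.80320
Sum of squared deviations: (+1.63180)² + (−0.59620)² + (−0.59620)² + (−1.82720)² + (+0.75180)² + (−0.59620)² + (+1.63180)² + (−0.20420)² + (−1.82720)² + (+1.63180)² = 16.33890
Variance = 16.33890 / 9 = 1.81543
SE* = √1.81543

SE* = 1.3474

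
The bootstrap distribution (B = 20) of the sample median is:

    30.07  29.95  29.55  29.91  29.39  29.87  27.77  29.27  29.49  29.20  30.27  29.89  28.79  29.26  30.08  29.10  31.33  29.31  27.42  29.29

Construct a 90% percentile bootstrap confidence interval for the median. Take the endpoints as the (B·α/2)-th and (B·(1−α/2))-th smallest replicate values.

(27.42, 30.27)

Sorted replicates: 27.42, 27.77, 28.79, 29.10, 29.20, 29.26, 29.27, 29.29, 29.31, 29.39, 29.49, 29.55, 29.87, 29.89, 29.91, 29.95, 30.07, 30.08, 30.27, 31.33
α = 0.10; lower rank = 20 × 0.050 = 1; upper rank = 20 × 0.950 = 19.
The 1st smallest replicate is 27.42; the 19th is 30.27.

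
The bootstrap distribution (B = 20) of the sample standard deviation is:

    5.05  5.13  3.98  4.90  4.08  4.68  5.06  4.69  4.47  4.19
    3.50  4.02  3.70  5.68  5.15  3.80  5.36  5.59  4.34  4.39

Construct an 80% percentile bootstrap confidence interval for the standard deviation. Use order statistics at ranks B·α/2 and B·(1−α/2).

Sorted replicates: 3.50, 3.70, 3.80, 3.98, 4.02, 4.08, 4.19, 4.34, 4.39, 4.47, 4.68, 4.69, 4.90, 5.05, 5.06, 5.13, 5.15, 5.36, 5.59, 5.68
α = 0.20; lower rank = 20 × 0.100 = 2; upper rank = 20 × 0.900 = 18.
The 2nd smallest replicate is 3.70; the 18th is 5.36.

(3.70, 5.36)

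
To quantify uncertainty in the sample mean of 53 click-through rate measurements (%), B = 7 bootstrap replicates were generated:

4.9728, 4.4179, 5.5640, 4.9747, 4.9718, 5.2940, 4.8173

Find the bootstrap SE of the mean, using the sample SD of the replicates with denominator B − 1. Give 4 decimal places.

Bootstrap SE is the standard deviation of the 7 replicate means.
Mean of replicates: (4.9728 + 4.4179 + 5.5640 + 4.9747 + 4.9718 + 5.2940 + 4.8173) / 7 = 35.01250 / 7 = 5.00179
Sum of squared deviations: (−0.02899)² + (−0.58389)² + (+0.56221)² + (−0.02709)² + (−0.02999)² + (+0.29221)² + (−0.18449)² = 0.77890
Variance = 0.77890 / 6 = 0.12982
SE* = √0.12982

SE* = 0.3603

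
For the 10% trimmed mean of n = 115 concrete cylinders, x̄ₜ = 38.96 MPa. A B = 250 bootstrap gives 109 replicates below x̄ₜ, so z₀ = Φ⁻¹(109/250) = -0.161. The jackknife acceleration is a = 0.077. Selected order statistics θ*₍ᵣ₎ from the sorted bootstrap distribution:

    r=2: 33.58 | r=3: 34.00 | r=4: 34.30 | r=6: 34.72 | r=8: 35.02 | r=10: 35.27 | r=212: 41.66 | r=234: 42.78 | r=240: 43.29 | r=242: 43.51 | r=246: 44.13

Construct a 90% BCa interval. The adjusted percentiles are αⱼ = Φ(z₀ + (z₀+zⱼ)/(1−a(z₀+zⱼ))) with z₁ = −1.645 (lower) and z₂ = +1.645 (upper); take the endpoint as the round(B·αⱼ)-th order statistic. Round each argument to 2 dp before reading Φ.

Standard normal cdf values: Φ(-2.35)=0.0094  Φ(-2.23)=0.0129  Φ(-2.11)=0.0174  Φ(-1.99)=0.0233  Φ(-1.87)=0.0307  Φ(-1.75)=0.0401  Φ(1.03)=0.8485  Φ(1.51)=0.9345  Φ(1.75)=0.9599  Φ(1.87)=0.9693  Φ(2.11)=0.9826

(35.27, 42.78)

Lower: z₀ + z₁ = -0.161 + (-1.645) = -1.806; 1 − a(z₀+z₁) = 1 − (0.077)(-1.806) = 1.1391; argument = -0.161 + (-1.806)/1.1391 = -1.7465 → -1.75.
α₁ = Φ(-1.75) = 0.0401; rank = round(250 × 0.0401) = 10; θ*₍10₎ = 35.27.
Upper: z₀ + z₂ = 1.484; 1 − a(z₀+z₂) = 0.8857; argument = 1.5145 → 1.51; α₂ = 0.9345; rank = 234; θ*₍234₎ = 42.78.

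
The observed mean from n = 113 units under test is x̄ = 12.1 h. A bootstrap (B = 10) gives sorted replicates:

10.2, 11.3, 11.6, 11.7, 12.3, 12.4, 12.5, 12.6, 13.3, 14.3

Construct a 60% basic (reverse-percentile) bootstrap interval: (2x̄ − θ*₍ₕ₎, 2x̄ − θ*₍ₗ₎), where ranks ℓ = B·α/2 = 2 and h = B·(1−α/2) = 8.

(11.6, 12.9)

Percentile endpoints at ranks 2 and 8: θ*₍2₎ = 11.3, θ*₍8₎ = 12.6.
Basic interval reflects these around x̄:
  lower = 2 × 12.1 − 12.6 = 11.6
  upper = 2 × 12.1 − 11.3 = 12.9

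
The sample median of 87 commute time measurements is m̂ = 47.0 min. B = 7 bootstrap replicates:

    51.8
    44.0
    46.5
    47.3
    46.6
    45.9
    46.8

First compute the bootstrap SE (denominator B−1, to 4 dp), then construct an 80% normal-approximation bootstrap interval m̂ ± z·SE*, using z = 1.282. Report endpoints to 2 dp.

(43.96, 50.04)

Mean of replicates = 46.9857; sum of squared deviations = 33.7886; SE* = √(33.7886/6) = 2.3731
Margin = 1.282 × 2.3731 = 3.042
Interval: 47.0 ± 3.042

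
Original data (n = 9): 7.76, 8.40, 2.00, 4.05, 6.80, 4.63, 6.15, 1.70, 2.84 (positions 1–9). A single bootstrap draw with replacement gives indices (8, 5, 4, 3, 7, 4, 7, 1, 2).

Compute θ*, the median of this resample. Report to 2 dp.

Resample values: 1.70, 6.80, 4.05, 2.00, 6.15, 4.05, 6.15, 7.76, 8.40.
Sorted: 1.70, 2.00, 4.05, 4.05, 6.15, 6.15, 6.80, 7.76, 8.40
Median = middle value = 6.15

θ* = 6.15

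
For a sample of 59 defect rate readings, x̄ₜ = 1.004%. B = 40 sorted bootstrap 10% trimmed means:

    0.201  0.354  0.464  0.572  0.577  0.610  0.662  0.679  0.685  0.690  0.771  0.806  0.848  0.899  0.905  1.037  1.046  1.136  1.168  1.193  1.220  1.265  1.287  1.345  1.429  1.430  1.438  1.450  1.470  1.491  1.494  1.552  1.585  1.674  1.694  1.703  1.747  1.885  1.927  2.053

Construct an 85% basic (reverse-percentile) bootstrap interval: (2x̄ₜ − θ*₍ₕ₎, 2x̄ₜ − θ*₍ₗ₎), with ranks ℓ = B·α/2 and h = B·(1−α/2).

(0.261, 1.544)

Percentile endpoints at ranks 3 and 37: θ*₍3₎ = 0.464, θ*₍37₎ = 1.747.
Basic interval reflects these around x̄ₜ:
  lower = 2 × 1.004 − 1.747 = 0.261
  upper = 2 × 1.004 − 0.464 = 1.544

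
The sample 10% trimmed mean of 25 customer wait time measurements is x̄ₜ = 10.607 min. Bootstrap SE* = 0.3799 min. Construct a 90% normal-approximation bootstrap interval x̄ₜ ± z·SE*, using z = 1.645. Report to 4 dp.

(9.9821, 11.2319)

Margin = 1.645 × 0.3799 = 0.62494
Interval: 10.607 ± 0.62494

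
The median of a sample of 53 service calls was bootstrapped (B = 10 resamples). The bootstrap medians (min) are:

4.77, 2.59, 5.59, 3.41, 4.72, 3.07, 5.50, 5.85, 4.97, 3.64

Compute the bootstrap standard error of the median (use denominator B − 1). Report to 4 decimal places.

Bootstrap SE is the standard deviation of the 10 replicate medians.
Mean of replicates: (4.77 + 2.59 + 5.59 + 3.41 + 4.72 + 3.07 + 5.50 + 5.85 + 4.97 + 3.64) / 10 = 44.11000 / 10 = 4.41100
Sum of squared deviations: (+0.35900)² + (−1.82100)² + (+1.17900)² + (−1.00100)² + (+0.30900)² + (−1.34100)² + (+1.08900)² + (+1.43900)² + (+0.55900)² + (−0.77100)² = 11.89429
Variance = 11.89429 / 9 = 1.32159
SE* = √1.32159

SE* = 1.1496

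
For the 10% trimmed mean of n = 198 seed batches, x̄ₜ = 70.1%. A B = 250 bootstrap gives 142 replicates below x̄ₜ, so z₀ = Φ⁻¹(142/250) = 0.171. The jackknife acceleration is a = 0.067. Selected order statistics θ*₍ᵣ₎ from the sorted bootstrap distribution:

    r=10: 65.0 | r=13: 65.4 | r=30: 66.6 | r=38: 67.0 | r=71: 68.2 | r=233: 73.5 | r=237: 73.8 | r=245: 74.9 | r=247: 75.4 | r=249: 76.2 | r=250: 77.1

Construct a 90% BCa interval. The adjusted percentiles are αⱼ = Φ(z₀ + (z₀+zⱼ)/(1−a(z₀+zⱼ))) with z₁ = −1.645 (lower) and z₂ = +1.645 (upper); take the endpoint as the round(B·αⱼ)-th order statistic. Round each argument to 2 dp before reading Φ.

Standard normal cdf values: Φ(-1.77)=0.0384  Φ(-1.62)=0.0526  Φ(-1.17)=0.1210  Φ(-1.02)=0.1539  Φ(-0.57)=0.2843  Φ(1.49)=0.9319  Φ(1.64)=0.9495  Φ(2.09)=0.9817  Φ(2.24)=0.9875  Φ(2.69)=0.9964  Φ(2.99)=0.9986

(66.6, 75.4)

Lower: z₀ + z₁ = 0.171 + (-1.645) = -1.474; 1 − a(z₀+z₁) = 1 − (0.067)(-1.474) = 1.0988; argument = 0.171 + (-1.474)/1.0988 = -1.1705 → -1.17.
α₁ = Φ(-1.17) = 0.1210; rank = round(250 × 0.1210) = 30; θ*₍30₎ = 66.6.
Upper: z₀ + z₂ = 1.816; 1 − a(z₀+z₂) = 0.8783; argument = 2.2386 → 2.24; α₂ = 0.9875; rank = 247; θ*₍247₎ = 75.4.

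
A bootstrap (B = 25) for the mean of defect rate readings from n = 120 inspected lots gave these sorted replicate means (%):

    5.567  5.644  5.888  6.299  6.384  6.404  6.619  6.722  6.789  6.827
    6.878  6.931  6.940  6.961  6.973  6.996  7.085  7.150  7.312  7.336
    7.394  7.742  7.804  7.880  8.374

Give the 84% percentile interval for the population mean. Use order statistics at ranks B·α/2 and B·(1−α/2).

α = 0.16; lower rank = 25 × 0.080 = 2; upper rank = 25 × 0.920 = 23.
The 2nd smallest replicate is 5.644; the 23rd is 7.804.

(5.644, 7.804)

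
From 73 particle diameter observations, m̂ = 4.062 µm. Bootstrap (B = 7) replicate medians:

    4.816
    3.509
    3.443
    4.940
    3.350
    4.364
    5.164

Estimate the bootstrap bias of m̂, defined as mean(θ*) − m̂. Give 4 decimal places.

bias = +0.1646

mean(θ*) = (4.816 + 3.509 + 3.443 + 4.940 + 3.350 + 4.364 + 5.164) / 7 = 4.22657
bias = 4.22657 − 4.062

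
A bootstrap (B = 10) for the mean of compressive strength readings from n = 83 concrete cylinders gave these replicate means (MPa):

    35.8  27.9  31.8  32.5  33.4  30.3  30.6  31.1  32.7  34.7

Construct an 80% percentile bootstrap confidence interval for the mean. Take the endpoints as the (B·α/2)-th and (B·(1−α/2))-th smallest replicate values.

(27.9, 34.7)

Sorted replicates: 27.9, 30.3, 30.6, 31.1, 31.8, 32.5, 32.7, 33.4, 34.7, 35.8
α = 0.20; lower rank = 10 × 0.100 = 1; upper rank = 10 × 0.900 = 9.
The 1st smallest replicate is 27.9; the 9th is 34.7.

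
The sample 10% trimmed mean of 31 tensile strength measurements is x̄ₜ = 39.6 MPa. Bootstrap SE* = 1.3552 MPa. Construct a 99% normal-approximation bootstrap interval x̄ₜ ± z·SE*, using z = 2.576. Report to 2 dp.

Margin = 2.576 × 1.3552 = 3.491
Interval: 39.6 ± 3.491

(36.11, 43.09)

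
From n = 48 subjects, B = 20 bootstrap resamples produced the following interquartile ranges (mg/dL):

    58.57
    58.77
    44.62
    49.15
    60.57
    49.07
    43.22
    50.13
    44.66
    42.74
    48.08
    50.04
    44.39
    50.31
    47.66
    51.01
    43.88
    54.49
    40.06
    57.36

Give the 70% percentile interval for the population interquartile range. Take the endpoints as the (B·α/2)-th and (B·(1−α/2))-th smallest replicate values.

Sorted replicates: 40.06, 42.74, 43.22, 43.88, 44.39, 44.62, 44.66, 47.66, 48.08, 49.07, 49.15, 50.04, 50.13, 50.31, 51.01, 54.49, 57.36, 58.57, 58.77, 60.57
α = 0.30; lower rank = 20 × 0.150 = 3; upper rank = 20 × 0.850 = 17.
The 3rd smallest replicate is 43.22; the 17th is 57.36.

(43.22, 57.36)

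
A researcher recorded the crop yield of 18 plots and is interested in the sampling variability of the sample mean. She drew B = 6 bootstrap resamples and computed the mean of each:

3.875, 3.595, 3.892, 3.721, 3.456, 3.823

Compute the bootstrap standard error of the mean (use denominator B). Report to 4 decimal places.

Bootstrap SE is the standard deviation of the 6 replicate means.
Mean of replicates: (3.875 + 3.595 + 3.892 + 3.721 + 3.456 + 3.823) / 6 = 22.36200 / 6 = 3.72700
Sum of squared deviations: (+0.14800)² + (−0.13200)² + (+0.16500)² + (−0.00600)² + (−0.27100)² + (+0.09600)² = 0.14925
Variance = 0.14925 / 6 = 0.02487
SE* = √0.02487

SE* = 0.1577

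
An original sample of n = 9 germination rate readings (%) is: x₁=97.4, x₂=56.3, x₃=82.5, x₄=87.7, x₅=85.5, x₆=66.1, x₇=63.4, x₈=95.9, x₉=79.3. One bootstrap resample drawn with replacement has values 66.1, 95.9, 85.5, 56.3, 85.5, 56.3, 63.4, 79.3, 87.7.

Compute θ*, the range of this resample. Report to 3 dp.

Range = 95.9 − 56.3 = 39.600

θ* = 39.600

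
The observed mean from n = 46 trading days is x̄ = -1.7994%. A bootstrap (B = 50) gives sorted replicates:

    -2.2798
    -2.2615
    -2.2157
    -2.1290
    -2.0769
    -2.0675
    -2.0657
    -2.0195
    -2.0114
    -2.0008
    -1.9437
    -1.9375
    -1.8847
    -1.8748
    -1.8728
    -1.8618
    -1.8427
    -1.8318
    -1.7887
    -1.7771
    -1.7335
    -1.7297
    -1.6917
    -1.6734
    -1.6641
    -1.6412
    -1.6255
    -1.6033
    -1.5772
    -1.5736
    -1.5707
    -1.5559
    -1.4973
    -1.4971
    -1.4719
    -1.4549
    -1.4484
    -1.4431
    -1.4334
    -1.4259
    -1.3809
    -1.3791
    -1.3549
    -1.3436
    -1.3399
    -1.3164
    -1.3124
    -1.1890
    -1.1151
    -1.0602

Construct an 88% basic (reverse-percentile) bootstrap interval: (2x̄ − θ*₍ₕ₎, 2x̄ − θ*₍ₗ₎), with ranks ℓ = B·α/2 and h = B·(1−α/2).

Percentile endpoints at ranks 3 and 47: θ*₍3₎ = -2.2157, θ*₍47₎ = -1.3124.
Basic interval reflects these around x̄:
  lower = 2 × -1.7994 − -1.3124 = -2.2864
  upper = 2 × -1.7994 − -2.2157 = -1.3831

(-2.2864, -1.3831)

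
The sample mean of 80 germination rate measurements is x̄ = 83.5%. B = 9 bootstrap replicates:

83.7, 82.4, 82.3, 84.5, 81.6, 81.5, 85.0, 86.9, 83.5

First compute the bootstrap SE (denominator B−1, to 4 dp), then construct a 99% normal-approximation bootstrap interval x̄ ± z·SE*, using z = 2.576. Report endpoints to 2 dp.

Mean of replicates = 83.4889; sum of squared deviations = 25.1089; SE* = √(25.1089/8) = 1.7716
Margin = 2.576 × 1.7716 = 4.564
Interval: 83.5 ± 4.564

(78.94, 88.06)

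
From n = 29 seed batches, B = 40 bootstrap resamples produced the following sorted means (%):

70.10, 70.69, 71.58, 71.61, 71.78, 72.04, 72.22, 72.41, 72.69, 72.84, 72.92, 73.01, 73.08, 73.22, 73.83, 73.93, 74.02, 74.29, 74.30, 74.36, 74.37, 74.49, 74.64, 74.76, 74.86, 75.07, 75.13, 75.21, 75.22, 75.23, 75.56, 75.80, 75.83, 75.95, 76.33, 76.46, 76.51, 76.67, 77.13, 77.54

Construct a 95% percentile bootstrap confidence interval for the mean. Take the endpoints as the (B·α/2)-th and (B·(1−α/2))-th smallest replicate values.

α = 0.05; lower rank = 40 × 0.025 = 1; upper rank = 40 × 0.975 = 39.
The 1st smallest replicate is 70.10; the 39th is 77.13.

(70.10, 77.13)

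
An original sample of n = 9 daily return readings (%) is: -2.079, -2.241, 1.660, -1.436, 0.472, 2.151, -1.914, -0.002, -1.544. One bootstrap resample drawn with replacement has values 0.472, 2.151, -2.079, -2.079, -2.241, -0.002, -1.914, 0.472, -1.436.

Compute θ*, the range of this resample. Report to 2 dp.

Range = 2.151 − -2.241 = 4.39

θ* = 4.39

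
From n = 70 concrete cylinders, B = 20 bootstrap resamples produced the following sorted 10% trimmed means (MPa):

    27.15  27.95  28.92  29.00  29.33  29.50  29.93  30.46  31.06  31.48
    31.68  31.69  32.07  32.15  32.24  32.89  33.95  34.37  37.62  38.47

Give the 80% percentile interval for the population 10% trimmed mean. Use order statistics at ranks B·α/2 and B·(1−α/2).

α = 0.20; lower rank = 20 × 0.100 = 2; upper rank = 20 × 0.900 = 18.
The 2nd smallest replicate is 27.95; the 18th is 34.37.

(27.95, 34.37)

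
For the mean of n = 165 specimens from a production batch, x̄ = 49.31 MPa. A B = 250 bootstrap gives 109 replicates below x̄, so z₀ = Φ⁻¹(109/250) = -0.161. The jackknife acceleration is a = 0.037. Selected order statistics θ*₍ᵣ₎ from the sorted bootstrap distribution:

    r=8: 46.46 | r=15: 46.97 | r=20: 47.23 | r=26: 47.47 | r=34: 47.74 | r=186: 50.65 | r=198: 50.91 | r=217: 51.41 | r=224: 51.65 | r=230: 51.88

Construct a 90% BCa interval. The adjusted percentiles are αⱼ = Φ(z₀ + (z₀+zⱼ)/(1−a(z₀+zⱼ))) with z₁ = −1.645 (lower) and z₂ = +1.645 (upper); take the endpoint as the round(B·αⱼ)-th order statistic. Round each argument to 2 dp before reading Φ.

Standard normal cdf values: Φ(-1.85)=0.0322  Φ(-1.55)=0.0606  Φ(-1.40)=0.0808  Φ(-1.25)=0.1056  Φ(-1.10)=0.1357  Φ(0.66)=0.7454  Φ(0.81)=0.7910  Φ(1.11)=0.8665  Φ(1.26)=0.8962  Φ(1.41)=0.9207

Lower: z₀ + z₁ = -0.161 + (-1.645) = -1.806; 1 − a(z₀+z₁) = 1 − (0.037)(-1.806) = 1.0668; argument = -0.161 + (-1.806)/1.0668 = -1.8539 → -1.85.
α₁ = Φ(-1.85) = 0.0322; rank = round(250 × 0.0322) = 8; θ*₍8₎ = 46.46.
Upper: z₀ + z₂ = 1.484; 1 − a(z₀+z₂) = 0.9451; argument = 1.4092 → 1.41; α₂ = 0.9207; rank = 230; θ*₍230₎ = 51.88.

(46.46, 51.88)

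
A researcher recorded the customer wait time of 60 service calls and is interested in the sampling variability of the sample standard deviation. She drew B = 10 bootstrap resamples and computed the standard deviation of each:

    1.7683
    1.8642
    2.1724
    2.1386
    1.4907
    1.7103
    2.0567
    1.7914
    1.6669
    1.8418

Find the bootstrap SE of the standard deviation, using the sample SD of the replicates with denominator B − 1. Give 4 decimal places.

SE* = 0.2167

Bootstrap SE is the standard deviation of the 10 replicate standard deviations.
Mean of replicates: (1.7683 + 1.8642 + 2.1724 + 2.1386 + 1.4907 + 1.7103 + 2.0567 + 1.7914 + 1.6669 + 1.8418) / 10 = 18.50130 / 10 = 1.85013
Sum of squared deviations: (−0.08183)² + (+0.01407)² + (+0.32227)² + (+0.28847)² + (−0.35943)² + (−0.13983)² + (+0.20657)² + (−0.05873)² + (−0.18323)² + (−0.00833)² = 0.42247
Variance = 0.42247 / 9 = 0.04694
SE* = √0.04694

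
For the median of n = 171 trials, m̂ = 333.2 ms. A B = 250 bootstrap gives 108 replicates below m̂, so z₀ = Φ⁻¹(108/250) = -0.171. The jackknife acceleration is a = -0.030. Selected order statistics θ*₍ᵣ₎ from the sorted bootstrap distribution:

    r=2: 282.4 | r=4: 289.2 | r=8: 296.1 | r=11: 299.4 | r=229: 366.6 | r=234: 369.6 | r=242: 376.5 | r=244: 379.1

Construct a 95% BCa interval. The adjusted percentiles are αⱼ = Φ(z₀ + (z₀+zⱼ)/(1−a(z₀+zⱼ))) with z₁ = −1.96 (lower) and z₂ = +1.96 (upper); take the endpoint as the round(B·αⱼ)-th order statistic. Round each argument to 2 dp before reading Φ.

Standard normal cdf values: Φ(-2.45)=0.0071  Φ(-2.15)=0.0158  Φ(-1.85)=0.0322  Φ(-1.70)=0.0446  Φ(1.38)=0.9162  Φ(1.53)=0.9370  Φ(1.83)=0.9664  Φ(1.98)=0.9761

Lower: z₀ + z₁ = -0.171 + (-1.960) = -2.131; 1 − a(z₀+z₁) = 1 − (-0.030)(-2.131) = 0.9361; argument = -0.171 + (-2.131)/0.9361 = -2.4475 → -2.45.
α₁ = Φ(-2.45) = 0.0071; rank = round(250 × 0.0071) = 2; θ*₍2₎ = 282.4.
Upper: z₀ + z₂ = 1.789; 1 − a(z₀+z₂) = 1.0537; argument = 1.5269 → 1.53; α₂ = 0.9370; rank = 234; θ*₍234₎ = 369.6.

(282.4, 369.6)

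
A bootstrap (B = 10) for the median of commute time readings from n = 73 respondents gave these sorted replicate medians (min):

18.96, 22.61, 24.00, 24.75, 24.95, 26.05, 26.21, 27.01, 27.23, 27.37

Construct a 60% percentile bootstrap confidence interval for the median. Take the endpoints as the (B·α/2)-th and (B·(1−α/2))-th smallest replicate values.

(22.61, 27.01)

α = 0.40; lower rank = 10 × 0.200 = 2; upper rank = 10 × 0.800 = 8.
The 2nd smallest replicate is 22.61; the 8th is 27.01.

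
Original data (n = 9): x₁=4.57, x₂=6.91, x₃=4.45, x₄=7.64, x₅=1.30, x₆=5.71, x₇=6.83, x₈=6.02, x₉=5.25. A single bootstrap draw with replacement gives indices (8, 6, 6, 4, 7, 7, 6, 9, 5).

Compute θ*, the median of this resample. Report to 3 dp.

θ* = 5.710

Resample values: 6.02, 5.71, 5.71, 7.64, 6.83, 6.83, 5.71, 5.25, 1.30.
Sorted: 1.30, 5.25, 5.71, 5.71, 5.71, 6.02, 6.83, 6.83, 7.64
Median = middle value = 5.710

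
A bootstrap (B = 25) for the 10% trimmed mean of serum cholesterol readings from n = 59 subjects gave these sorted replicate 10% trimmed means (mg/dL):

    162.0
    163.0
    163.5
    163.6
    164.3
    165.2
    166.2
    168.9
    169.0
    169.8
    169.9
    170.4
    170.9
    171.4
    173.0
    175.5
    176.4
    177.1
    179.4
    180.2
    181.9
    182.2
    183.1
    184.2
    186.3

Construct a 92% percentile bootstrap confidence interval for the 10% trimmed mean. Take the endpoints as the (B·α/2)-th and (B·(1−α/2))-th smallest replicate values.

α = 0.08; lower rank = 25 × 0.040 = 1; upper rank = 25 × 0.960 = 24.
The 1st smallest replicate is 162.0; the 24th is 184.2.

(162.0, 184.2)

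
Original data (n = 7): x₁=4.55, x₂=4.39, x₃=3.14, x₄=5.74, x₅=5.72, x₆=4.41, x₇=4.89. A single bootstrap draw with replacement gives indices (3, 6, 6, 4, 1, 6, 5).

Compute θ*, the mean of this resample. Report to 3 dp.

Resample values: 3.14, 4.41, 4.41, 5.74, 4.55, 4.41, 5.72.
Mean = (3.14 + 4.41 + 4.41 + 5.74 + 4.55 + 4.41 + 5.72) / 7 = 32.380 / 7 = 4.626

θ* = 4.626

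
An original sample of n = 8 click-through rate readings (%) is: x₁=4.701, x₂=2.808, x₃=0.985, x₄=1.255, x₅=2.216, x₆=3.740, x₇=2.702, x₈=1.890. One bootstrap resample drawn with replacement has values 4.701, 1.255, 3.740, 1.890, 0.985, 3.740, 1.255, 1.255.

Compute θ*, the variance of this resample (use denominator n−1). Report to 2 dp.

θ* = 2.15

Mean = 2.3526; sum of squared deviations = 15.0632
s² = 15.0632 / 7 = 2.1519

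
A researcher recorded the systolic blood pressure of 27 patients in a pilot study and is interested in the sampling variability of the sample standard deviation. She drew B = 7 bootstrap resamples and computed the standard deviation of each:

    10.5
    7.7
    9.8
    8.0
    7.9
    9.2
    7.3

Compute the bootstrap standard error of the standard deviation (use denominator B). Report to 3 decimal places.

Bootstrap SE is the standard deviation of the 7 replicate standard deviations.
Mean of replicates: (10.5 + 7.7 + 9.8 + 8.0 + 7.9 + 9.2 + 7.3) / 7 = 60.4000 / 7 = 8.6286
Sum of squared deviations: (+1.8714)² + (−0.9286)² + (+1.1714)² + (−0.6286)² + (−0.7286)² + (+0.5714)² + (−1.3286)² = 8.7543
Variance = 8.7543 / 7 = 1.2506
SE* = √1.2506

SE* = 1.118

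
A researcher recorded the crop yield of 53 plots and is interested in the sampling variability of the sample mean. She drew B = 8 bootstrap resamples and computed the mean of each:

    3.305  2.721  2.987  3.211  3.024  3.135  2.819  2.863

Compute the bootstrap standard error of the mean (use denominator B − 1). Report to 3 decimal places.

SE* = 0.202

Bootstrap SE is the standard deviation of the 8 replicate means.
Mean of replicates: (3.305 + 2.721 + 2.987 + 3.211 + 3.024 + 3.135 + 2.819 + 2.863) / 8 = 24.0650 / 8 = 3.0081
Sum of squared deviations: (+0.2969)² + (−0.2871)² + (−0.0211)² + (+0.2029)² + (+0.0159)² + (+0.1269)² + (−0.1891)² + (−0.1451)² = 0.2854
Variance = 0.2854 / 7 = 0.0408
SE* = √0.0408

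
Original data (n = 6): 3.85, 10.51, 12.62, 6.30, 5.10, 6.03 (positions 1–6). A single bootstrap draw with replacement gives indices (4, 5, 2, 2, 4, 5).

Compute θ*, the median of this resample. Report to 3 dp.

Resample values: 6.30, 5.10, 10.51, 10.51, 6.30, 5.10.
Sorted: 5.10, 5.10, 6.30, 6.30, 10.51, 10.51
Median = average of the two middle values = 6.300

θ* = 6.300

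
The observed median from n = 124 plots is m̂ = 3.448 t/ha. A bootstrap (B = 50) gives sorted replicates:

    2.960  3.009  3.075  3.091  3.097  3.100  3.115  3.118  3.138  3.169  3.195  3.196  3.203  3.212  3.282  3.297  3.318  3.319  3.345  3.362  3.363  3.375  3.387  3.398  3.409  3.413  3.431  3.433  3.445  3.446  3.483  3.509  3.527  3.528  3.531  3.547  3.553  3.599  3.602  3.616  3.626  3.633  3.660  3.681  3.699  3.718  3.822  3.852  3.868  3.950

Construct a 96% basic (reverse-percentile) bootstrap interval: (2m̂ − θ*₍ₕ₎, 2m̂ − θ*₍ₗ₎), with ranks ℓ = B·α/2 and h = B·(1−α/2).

Percentile endpoints at ranks 1 and 49: θ*₍1₎ = 2.960, θ*₍49₎ = 3.868.
Basic interval reflects these around m̂:
  lower = 2 × 3.448 − 3.868 = 3.028
  upper = 2 × 3.448 − 2.960 = 3.936

(3.028, 3.936)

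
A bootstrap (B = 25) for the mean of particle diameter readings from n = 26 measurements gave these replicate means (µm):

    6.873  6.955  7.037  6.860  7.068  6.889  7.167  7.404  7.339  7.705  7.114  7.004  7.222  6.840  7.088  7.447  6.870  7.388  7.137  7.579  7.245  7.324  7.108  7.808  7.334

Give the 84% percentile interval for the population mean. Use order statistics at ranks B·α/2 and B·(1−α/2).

(6.860, 7.579)

Sorted replicates: 6.840, 6.860, 6.870, 6.873, 6.889, 6.955, 7.004, 7.037, 7.068, 7.088, 7.108, 7.114, 7.137, 7.167, 7.222, 7.245, 7.324, 7.334, 7.339, 7.388, 7.404, 7.447, 7.579, 7.705, 7.808
α = 0.16; lower rank = 25 × 0.080 = 2; upper rank = 25 × 0.920 = 23.
The 2nd smallest replicate is 6.860; the 23rd is 7.579.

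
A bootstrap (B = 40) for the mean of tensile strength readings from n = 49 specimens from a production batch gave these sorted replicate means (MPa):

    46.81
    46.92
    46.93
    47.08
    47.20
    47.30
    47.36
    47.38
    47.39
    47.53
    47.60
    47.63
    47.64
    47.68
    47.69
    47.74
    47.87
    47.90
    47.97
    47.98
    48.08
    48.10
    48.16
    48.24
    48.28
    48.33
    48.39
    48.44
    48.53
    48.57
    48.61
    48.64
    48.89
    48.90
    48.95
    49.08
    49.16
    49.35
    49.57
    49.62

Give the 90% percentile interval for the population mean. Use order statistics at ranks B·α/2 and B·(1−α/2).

α = 0.10; lower rank = 40 × 0.050 = 2; upper rank = 40 × 0.950 = 38.
The 2nd smallest replicate is 46.92; the 38th is 49.35.

(46.92, 49.35)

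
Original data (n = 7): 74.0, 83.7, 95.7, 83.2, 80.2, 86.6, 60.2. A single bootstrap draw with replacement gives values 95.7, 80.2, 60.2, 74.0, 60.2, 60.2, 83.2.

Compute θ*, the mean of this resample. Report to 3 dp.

θ* = 73.386

Mean = (95.7 + 80.2 + 60.2 + 74.0 + 60.2 + 60.2 + 83.2) / 7 = 513.70 / 7 = 73.386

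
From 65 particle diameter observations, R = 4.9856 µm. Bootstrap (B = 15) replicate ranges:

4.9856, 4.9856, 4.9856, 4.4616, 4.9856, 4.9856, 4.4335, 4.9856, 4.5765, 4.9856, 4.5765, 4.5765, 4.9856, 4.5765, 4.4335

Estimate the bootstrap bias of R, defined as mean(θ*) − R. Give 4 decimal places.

mean(θ*) = (4.9856 + 4.9856 + 4.9856 + 4.4616 + 4.9856 + 4.9856 + 4.4335 + 4.9856 + 4.5765 + 4.9856 + 4.5765 + 4.5765 + 4.9856 + 4.5765 + 4.4335) / 15 = 4.76796
bias = 4.76796 − 4.9856

bias = −0.2176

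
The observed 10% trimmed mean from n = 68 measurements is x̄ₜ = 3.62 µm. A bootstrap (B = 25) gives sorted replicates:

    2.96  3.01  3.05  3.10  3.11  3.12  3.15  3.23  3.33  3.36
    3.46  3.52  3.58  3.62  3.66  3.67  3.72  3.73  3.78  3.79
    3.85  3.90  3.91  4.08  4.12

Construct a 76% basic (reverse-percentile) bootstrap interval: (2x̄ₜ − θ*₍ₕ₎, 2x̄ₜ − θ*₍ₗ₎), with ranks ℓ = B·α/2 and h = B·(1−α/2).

Percentile endpoints at ranks 3 and 22: θ*₍3₎ = 3.05, θ*₍22₎ = 3.90.
Basic interval reflects these around x̄ₜ:
  lower = 2 × 3.62 − 3.90 = 3.34
  upper = 2 × 3.62 − 3.05 = 4.19

(3.34, 4.19)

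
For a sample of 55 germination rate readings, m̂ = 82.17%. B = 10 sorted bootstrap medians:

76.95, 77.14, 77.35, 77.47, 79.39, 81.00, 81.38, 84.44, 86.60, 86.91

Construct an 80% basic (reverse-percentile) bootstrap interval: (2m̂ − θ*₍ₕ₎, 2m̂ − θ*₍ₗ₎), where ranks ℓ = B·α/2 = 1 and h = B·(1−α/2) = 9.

Percentile endpoints at ranks 1 and 9: θ*₍1₎ = 76.95, θ*₍9₎ = 86.60.
Basic interval reflects these around m̂:
  lower = 2 × 82.17 − 86.60 = 77.74
  upper = 2 × 82.17 − 76.95 = 87.39

(77.74, 87.39)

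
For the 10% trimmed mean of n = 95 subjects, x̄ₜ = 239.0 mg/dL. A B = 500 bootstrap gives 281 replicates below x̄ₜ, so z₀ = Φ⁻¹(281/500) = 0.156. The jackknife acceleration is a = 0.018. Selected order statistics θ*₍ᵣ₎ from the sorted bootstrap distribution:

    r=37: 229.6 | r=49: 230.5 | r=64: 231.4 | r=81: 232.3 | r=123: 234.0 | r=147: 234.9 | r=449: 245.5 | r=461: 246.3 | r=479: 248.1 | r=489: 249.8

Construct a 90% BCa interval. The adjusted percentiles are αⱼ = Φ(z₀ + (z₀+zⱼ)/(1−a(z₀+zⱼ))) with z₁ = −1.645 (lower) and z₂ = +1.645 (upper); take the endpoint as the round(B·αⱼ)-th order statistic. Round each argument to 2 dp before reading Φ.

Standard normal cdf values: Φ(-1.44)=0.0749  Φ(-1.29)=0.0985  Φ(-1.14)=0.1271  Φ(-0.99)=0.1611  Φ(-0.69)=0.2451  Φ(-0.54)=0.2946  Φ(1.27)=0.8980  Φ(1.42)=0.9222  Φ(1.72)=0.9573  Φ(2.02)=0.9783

(230.5, 249.8)

Lower: z₀ + z₁ = 0.156 + (-1.645) = -1.489; 1 − a(z₀+z₁) = 1 − (0.018)(-1.489) = 1.0268; argument = 0.156 + (-1.489)/1.0268 = -1.2941 → -1.29.
α₁ = Φ(-1.29) = 0.0985; rank = round(500 × 0.0985) = 49; θ*₍49₎ = 230.5.
Upper: z₀ + z₂ = 1.801; 1 − a(z₀+z₂) = 0.9676; argument = 2.0173 → 2.02; α₂ = 0.9783; rank = 489; θ*₍489₎ = 249.8.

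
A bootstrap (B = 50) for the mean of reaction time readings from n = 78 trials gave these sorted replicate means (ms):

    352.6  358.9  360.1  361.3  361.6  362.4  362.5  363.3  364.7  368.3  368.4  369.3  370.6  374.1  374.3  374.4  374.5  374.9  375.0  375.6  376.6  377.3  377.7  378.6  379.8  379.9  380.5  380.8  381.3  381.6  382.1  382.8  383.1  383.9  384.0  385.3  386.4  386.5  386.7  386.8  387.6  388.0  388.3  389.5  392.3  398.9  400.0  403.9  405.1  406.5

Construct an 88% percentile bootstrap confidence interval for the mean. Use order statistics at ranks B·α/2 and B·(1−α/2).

α = 0.12; lower rank = 50 × 0.060 = 3; upper rank = 50 × 0.940 = 47.
The 3rd smallest replicate is 360.1; the 47th is 400.0.

(360.1, 400.0)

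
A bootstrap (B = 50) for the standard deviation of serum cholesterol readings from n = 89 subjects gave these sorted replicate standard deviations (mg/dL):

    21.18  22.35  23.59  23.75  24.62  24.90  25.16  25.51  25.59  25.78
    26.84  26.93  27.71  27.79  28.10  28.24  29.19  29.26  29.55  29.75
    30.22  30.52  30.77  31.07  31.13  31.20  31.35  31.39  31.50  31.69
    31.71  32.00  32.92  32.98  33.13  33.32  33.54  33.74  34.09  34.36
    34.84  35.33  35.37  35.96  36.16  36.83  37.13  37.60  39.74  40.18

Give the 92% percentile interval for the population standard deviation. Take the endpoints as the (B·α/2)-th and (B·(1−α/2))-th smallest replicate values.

α = 0.08; lower rank = 50 × 0.040 = 2; upper rank = 50 × 0.960 = 48.
The 2nd smallest replicate is 22.35; the 48th is 37.60.

(22.35, 37.60)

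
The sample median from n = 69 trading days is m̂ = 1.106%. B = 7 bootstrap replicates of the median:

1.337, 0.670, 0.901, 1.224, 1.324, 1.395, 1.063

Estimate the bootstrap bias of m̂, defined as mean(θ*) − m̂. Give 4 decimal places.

bias = +0.0246

mean(θ*) = (1.337 + 0.670 + 0.901 + 1.224 + 1.324 + 1.395 + 1.063) / 7 = 1.13057
bias = 1.13057 − 1.106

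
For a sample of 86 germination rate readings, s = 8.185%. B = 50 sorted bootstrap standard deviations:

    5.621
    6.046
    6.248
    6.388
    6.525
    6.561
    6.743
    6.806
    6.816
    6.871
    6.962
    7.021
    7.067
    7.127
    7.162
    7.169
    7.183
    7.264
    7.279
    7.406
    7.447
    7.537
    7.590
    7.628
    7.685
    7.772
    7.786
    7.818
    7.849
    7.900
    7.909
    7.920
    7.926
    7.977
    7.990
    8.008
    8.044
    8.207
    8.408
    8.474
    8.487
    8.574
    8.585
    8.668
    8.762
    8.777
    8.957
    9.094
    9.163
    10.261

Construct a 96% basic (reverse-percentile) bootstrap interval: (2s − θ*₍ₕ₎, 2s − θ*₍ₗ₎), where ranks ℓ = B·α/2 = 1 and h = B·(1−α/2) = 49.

Percentile endpoints at ranks 1 and 49: θ*₍1₎ = 5.621, θ*₍49₎ = 9.163.
Basic interval reflects these around s:
  lower = 2 × 8.185 − 9.163 = 7.207
  upper = 2 × 8.185 − 5.621 = 10.749

(7.207, 10.749)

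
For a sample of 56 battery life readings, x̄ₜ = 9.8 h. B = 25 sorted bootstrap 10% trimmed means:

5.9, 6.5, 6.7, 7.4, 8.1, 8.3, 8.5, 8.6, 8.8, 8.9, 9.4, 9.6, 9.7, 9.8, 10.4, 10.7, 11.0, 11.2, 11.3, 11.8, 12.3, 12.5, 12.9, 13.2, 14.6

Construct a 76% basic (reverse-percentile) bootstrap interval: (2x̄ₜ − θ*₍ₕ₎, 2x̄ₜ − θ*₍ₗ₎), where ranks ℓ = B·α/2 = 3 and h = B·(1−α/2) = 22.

Percentile endpoints at ranks 3 and 22: θ*₍3₎ = 6.7, θ*₍22₎ = 12.5.
Basic interval reflects these around x̄ₜ:
  lower = 2 × 9.8 − 12.5 = 7.1
  upper = 2 × 9.8 − 6.7 = 12.9

(7.1, 12.9)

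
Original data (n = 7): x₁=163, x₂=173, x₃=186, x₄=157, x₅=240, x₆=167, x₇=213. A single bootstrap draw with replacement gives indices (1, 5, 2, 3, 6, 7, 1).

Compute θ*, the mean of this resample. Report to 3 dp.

Resample values: 163, 240, 173, 186, 167, 213, 163.
Mean = (163 + 240 + 173 + 186 + 167 + 213 + 163) / 7 = 1305.0 / 7 = 186.429

θ* = 186.429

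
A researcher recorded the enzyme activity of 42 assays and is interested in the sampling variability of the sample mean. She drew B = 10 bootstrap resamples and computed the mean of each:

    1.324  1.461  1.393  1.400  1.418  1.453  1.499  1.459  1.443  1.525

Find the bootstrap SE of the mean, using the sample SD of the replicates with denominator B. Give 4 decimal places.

Bootstrap SE is the standard deviation of the 10 replicate means.
Mean of replicates: (1.324 + 1.461 + 1.393 + 1.400 + 1.418 + 1.453 + 1.499 + 1.459 + 1.443 + 1.525) / 10 = 14.37500 / 10 = 1.43750
Sum of squared deviations: (−0.11350)² + (+0.02350)² + (−0.04450)² + (−0.03750)² + (−0.01950)² + (+0.01550)² + (+0.06150)² + (+0.02150)² + (+0.00550)² + (+0.08750)² = 0.02937
Variance = 0.02937 / 10 = 0.00294
SE* = √0.00294

SE* = 0.0542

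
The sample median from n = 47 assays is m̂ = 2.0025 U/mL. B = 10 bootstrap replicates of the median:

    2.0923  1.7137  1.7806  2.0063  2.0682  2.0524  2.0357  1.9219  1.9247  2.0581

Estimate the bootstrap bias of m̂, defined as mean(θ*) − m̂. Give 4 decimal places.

mean(θ*) = (2.0923 + 1.7137 + 1.7806 + 2.0063 + 2.0682 + 2.0524 + 2.0357 + 1.9219 + 1.9247 + 2.0581) / 10 = 1.96539
bias = 1.96539 − 2.0025

bias = −0.0371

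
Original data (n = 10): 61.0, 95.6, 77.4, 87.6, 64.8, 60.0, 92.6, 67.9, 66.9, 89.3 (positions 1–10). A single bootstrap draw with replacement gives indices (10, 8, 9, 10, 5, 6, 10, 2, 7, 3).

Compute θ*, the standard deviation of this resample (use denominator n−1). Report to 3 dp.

θ* = 13.386

Resample values: 89.3, 67.9, 66.9, 89.3, 64.8, 60.0, 89.3, 95.6, 92.6, 77.4.
Mean = 79.3100; sum of squared deviations = 1612.6490
s² = 1612.6490 / 9 = 179.1832
s = √179.1832 = 13.386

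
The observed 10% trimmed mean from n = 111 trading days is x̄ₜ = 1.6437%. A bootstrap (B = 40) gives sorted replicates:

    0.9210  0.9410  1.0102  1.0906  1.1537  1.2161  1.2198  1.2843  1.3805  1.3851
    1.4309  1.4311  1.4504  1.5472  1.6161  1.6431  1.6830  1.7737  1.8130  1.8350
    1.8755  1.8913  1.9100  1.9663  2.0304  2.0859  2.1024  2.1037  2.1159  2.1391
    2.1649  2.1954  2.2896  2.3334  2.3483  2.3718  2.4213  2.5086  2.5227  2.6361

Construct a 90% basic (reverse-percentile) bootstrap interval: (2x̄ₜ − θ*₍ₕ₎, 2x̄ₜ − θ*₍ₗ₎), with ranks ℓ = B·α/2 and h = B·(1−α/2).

(0.7788, 2.3464)

Percentile endpoints at ranks 2 and 38: θ*₍2₎ = 0.9410, θ*₍38₎ = 2.5086.
Basic interval reflects these around x̄ₜ:
  lower = 2 × 1.6437 − 2.5086 = 0.7788
  upper = 2 × 1.6437 − 0.9410 = 2.3464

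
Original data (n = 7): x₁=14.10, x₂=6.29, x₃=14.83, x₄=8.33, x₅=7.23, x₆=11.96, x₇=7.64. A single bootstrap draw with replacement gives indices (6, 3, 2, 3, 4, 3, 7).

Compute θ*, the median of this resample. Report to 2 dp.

θ* = 11.96

Resample values: 11.96, 14.83, 6.29, 14.83, 8.33, 14.83, 7.64.
Sorted: 6.29, 7.64, 8.33, 11.96, 14.83, 14.83, 14.83
Median = middle value = 11.96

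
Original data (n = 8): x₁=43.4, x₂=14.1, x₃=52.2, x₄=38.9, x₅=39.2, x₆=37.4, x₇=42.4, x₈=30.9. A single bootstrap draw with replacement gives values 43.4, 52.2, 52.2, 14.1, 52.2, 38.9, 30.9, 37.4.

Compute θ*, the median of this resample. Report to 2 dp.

Sorted: 14.1, 30.9, 37.4, 38.9, 43.4, 52.2, 52.2, 52.2
Median = average of the two middle values = 41.15

θ* = 41.15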